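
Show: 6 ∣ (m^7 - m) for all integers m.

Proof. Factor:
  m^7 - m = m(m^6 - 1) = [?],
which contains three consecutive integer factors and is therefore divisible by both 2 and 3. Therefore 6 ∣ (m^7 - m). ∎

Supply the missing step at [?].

m^6 - 1 = (m^2 - 1)(m^4 + m^2 + 1), and m^2 - 1 = (m-1)(m+1).
So m(m^6 - 1) = (m - 1)m(m + 1)(m^4 + m^2 + 1).

(m - 1)m(m + 1)(m^4 + m^2 + 1)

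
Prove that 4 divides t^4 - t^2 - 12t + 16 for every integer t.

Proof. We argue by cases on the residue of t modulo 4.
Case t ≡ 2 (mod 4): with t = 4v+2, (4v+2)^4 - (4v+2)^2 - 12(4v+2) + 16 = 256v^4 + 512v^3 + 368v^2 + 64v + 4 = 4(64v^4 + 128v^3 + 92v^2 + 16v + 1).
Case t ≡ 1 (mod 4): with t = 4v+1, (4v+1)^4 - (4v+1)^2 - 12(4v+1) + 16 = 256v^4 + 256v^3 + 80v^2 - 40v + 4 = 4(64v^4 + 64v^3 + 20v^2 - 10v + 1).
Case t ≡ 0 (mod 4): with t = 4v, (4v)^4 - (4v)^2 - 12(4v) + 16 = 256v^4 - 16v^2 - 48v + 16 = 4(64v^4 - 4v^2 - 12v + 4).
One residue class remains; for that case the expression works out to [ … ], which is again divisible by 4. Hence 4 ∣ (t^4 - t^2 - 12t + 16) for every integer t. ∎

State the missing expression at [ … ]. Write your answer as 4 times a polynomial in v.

4(64v^4 + 192v^3 + 212v^2 + 90v + 13)

The residues treated are {2, 1, 0}, so the missing case is t ≡ 3 (mod 4); write t = 4v+3.
Then (4v+3)^4 - (4v+3)^2 - 12(4v+3) + 16 = 256v^4 + 768v^3 + 848v^2 + 360v + 52 = 4(64v^4 + 192v^3 + 212v^2 + 90v + 13).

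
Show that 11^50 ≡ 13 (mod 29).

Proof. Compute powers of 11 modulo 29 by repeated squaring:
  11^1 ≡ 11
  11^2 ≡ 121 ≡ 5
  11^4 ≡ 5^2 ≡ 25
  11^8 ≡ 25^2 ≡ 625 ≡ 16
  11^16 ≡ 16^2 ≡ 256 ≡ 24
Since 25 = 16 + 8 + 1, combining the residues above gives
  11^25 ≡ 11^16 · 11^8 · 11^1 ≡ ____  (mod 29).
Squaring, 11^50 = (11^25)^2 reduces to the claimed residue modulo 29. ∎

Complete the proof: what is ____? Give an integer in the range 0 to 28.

19

Multiply the listed residues: 24 · 16 · 11 = 384 → 4224.
Reducing modulo 29: 4224 = 145·29 + 19, so 11^25 ≡ 19.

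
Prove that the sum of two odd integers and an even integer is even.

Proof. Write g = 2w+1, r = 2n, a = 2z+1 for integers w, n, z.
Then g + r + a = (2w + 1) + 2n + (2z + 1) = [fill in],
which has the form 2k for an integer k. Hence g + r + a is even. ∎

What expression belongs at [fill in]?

2(n + w + z + 1)

Expanding: (2w + 1) + 2n + (2z + 1) = 2n + 2w + 2z + 2.
Every term is even; pulling out the factor of 2 gives 2(n + w + z + 1).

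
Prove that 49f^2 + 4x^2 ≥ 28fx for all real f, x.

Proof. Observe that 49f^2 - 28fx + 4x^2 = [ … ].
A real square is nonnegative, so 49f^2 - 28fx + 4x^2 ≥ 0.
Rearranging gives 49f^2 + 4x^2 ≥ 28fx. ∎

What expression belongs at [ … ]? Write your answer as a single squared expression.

The leading and trailing coefficients are 7^2 and 2^2, and 28 = 2·7·2, so the trinomial is (7f - 2x)^2.
Hence 49f^2 - 28fx + 4x^2 ≥ 0.

(7f - 2x)^2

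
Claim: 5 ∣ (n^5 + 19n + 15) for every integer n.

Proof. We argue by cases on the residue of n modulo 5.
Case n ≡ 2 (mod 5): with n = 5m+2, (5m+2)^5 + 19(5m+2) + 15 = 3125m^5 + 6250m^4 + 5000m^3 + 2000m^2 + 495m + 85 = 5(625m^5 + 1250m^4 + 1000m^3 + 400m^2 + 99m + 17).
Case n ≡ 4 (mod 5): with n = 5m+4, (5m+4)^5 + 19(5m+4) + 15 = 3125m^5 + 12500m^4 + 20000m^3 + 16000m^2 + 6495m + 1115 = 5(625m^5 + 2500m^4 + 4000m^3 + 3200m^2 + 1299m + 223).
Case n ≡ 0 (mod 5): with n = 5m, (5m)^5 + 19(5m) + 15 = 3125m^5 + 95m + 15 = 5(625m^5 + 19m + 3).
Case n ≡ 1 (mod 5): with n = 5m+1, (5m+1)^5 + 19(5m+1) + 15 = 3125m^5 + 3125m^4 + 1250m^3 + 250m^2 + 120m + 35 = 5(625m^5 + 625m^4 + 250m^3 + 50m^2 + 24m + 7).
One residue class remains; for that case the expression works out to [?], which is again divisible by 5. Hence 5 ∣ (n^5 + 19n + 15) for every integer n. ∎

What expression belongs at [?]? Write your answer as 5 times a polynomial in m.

Only n ≡ 3 (mod 5) is unaccounted for. Put n = 5m+3:
(5m+3)^5 + 19(5m+3) + 15 expands to 3125m^5 + 9375m^4 + 11250m^3 + 6750m^2 + 2120m + 315,
and factoring out 5 leaves 5(625m^5 + 1875m^4 + 2250m^3 + 1350m^2 + 424m + 63).

5(625m^5 + 1875m^4 + 2250m^3 + 1350m^2 + 424m + 63)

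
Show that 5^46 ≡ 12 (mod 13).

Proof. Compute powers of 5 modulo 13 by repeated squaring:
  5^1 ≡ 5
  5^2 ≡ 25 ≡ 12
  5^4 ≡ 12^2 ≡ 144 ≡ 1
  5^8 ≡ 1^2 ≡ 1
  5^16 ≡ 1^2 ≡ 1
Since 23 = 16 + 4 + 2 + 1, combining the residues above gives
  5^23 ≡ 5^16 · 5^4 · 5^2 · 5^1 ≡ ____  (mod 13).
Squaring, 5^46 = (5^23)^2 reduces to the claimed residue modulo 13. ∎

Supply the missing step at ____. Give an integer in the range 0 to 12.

5^16 · 5^4 · 5^2 · 5^1 ≡ 1 · 1 · 12 · 5 = 60.
60 mod 13 = 8, so 5^23 ≡ 8 (mod 13).

8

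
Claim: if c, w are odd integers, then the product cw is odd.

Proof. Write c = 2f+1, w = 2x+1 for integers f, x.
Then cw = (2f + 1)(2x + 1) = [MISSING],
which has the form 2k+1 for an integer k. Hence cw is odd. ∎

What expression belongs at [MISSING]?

(2f + 1)(2x + 1) = 4fx + 2f + 2x + 1
= 2(2fx + f + x) + 1.
Since 2fx + f + x is an integer, the product is of the form 2k+1 for an integer k.

2(2fx + f + x) + 1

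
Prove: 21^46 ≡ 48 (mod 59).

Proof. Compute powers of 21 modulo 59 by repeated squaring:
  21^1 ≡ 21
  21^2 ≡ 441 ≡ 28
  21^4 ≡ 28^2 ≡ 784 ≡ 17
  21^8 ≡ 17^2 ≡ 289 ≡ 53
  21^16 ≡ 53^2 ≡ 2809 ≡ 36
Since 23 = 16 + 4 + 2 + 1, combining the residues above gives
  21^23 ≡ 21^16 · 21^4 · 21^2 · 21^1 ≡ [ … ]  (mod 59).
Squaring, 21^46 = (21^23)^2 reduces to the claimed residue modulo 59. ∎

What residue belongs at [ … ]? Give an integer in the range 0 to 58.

15

Multiply the listed residues: 36 · 17 · 28 · 21 = 612 → 17136 → 359856.
Reducing modulo 59: 359856 = 6099·59 + 15, so 21^23 ≡ 15.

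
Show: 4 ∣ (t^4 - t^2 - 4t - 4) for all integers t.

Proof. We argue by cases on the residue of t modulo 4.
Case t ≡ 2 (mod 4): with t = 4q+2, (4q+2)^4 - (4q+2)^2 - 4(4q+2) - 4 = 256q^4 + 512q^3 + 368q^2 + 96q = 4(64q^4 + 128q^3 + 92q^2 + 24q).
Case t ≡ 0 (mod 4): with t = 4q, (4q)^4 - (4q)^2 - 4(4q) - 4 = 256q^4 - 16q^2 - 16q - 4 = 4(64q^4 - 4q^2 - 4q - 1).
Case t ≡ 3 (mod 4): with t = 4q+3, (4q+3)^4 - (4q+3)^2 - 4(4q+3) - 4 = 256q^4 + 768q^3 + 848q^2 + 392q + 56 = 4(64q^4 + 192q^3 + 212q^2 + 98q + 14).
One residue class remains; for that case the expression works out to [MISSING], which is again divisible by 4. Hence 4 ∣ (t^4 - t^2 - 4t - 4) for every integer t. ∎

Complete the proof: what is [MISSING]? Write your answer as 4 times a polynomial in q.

The residues treated are {2, 0, 3}, so the missing case is t ≡ 1 (mod 4); write t = 4q+1.
Then (4q+1)^4 - (4q+1)^2 - 4(4q+1) - 4 = 256q^4 + 256q^3 + 80q^2 - 8q - 8 = 4(64q^4 + 64q^3 + 20q^2 - 2q - 2).

4(64q^4 + 64q^3 + 20q^2 - 2q - 2)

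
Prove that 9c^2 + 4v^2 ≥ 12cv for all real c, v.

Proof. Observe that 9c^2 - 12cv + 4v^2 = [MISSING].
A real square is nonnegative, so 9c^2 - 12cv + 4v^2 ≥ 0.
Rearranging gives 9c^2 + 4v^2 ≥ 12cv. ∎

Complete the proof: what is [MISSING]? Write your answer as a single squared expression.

9c^2 - 12cv + 4v^2 is a perfect-square trinomial: the outer terms are (3c)^2 and (2v)^2, and the cross term is -2·3c·2v.
So 9c^2 - 12cv + 4v^2 = (3c - 2v)^2 ≥ 0.

(3c - 2v)^2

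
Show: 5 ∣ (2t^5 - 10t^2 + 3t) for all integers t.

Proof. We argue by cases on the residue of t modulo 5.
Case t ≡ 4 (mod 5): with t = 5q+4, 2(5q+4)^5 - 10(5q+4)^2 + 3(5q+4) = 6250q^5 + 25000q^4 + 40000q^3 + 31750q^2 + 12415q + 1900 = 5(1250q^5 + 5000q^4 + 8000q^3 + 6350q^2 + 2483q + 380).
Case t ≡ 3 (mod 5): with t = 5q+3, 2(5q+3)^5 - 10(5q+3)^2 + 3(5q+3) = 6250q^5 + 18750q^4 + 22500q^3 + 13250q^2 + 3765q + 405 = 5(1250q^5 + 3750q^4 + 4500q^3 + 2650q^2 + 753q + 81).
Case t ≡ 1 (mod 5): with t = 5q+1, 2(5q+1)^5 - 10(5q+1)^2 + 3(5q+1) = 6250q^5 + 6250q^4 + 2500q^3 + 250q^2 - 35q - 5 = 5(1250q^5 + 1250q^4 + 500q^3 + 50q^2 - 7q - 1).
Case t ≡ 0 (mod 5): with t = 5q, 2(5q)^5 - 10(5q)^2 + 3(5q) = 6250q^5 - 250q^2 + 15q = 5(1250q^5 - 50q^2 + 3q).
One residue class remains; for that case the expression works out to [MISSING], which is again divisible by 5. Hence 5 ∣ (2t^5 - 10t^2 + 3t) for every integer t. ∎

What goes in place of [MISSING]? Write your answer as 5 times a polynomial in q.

5(1250q^5 + 2500q^4 + 2000q^3 + 750q^2 + 123q + 6)

The residues treated are {4, 3, 1, 0}, so the missing case is t ≡ 2 (mod 5); write t = 5q+2.
Then 2(5q+2)^5 - 10(5q+2)^2 + 3(5q+2) = 6250q^5 + 12500q^4 + 10000q^3 + 3750q^2 + 615q + 30 = 5(1250q^5 + 2500q^4 + 2000q^3 + 750q^2 + 123q + 6).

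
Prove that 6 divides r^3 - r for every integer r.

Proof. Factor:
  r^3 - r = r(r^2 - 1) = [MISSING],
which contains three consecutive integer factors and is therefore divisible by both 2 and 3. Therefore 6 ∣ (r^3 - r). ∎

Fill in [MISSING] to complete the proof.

(r - 1)r(r + 1)

r(r^2 - 1) = r(r - 1)(r + 1) = (r - 1)r(r + 1).
These three factors are consecutive integers, so their product is divisible by 6.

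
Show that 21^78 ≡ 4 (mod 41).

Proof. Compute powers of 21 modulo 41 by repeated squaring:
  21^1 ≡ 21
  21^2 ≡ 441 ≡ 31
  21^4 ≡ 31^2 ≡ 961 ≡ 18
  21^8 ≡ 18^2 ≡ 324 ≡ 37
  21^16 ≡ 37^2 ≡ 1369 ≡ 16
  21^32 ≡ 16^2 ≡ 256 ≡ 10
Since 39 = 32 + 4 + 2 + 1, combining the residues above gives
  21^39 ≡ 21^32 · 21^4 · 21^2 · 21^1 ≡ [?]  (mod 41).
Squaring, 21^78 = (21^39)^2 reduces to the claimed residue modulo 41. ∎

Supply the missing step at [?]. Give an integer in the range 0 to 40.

21^32 · 21^4 · 21^2 · 21^1 ≡ 10 · 18 · 31 · 21 = 117180.
117180 mod 41 = 2, so 21^39 ≡ 2 (mod 41).

2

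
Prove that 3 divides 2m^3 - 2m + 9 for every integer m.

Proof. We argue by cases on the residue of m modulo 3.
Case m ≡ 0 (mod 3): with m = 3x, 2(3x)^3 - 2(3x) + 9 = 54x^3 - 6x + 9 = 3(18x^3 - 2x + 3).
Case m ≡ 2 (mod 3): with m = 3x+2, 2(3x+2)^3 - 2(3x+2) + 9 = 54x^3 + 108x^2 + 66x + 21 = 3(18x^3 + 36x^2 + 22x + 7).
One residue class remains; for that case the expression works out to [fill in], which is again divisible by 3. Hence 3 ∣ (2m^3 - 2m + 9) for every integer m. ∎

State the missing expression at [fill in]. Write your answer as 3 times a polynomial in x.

3(18x^3 + 18x^2 + 4x + 3)

The residues treated are {0, 2}, so the missing case is m ≡ 1 (mod 3); write m = 3x+1.
Then 2(3x+1)^3 - 2(3x+1) + 9 = 54x^3 + 54x^2 + 12x + 9 = 3(18x^3 + 18x^2 + 4x + 3).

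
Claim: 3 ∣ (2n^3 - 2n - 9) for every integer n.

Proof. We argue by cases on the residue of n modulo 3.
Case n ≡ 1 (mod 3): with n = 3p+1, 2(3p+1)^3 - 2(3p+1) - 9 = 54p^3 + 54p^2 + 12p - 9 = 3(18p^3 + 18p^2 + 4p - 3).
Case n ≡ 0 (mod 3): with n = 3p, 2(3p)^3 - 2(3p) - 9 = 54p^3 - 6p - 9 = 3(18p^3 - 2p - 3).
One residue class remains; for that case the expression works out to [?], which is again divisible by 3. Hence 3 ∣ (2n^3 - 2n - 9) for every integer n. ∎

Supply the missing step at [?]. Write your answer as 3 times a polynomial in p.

Only n ≡ 2 (mod 3) is unaccounted for. Put n = 3p+2:
2(3p+2)^3 - 2(3p+2) - 9 expands to 54p^3 + 108p^2 + 66p + 3,
and factoring out 3 leaves 3(18p^3 + 36p^2 + 22p + 1).

3(18p^3 + 36p^2 + 22p + 1)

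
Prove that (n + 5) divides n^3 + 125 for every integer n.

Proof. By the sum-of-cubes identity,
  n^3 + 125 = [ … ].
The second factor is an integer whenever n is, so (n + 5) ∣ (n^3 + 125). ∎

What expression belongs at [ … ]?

Polynomial division of n^3 + 125 by n + 5 leaves remainder 0 and quotient n^2 - 5n + 25.
Hence n^3 + 125 = (n + 5)(n^2 - 5n + 25).

(n + 5)(n^2 - 5n + 25)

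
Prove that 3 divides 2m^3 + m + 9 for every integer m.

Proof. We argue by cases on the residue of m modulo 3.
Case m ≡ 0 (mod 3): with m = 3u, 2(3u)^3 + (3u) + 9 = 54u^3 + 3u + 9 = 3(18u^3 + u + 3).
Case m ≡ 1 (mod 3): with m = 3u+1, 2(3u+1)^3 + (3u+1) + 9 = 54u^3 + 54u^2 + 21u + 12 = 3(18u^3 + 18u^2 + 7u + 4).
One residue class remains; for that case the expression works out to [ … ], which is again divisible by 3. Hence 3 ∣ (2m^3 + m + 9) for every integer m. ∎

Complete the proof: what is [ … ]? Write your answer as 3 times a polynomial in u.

3(18u^3 + 36u^2 + 25u + 9)

Only m ≡ 2 (mod 3) is unaccounted for. Put m = 3u+2:
2(3u+2)^3 + (3u+2) + 9 expands to 54u^3 + 108u^2 + 75u + 27,
and factoring out 3 leaves 3(18u^3 + 36u^2 + 25u + 9).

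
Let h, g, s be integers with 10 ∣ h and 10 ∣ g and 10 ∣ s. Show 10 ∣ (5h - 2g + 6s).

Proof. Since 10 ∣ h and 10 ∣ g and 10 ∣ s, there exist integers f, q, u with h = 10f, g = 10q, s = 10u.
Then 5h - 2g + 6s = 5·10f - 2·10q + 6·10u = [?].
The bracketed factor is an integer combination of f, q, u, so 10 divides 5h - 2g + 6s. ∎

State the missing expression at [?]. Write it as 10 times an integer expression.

10(5f - 2q + 6u)

Each term has a factor of 10: 5·10f - 2·10q + 6·10u = 10·(5f - 2q + 6u).
Since 5f - 2q + 6u is an integer, 10 ∣ (5h - 2g + 6s).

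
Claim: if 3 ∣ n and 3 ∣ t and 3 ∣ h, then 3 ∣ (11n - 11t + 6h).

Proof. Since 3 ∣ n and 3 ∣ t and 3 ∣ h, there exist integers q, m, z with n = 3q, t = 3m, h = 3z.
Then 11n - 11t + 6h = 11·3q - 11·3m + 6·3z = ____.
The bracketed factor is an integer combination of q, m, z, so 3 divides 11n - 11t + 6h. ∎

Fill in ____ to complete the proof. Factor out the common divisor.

Pull the common 3 out of every term: 11·3q - 11·3m + 6·3z = 3(-11m + 11q + 6z).
-11m + 11q + 6z is an integer, which exhibits the divisibility.

3(-11m + 11q + 6z)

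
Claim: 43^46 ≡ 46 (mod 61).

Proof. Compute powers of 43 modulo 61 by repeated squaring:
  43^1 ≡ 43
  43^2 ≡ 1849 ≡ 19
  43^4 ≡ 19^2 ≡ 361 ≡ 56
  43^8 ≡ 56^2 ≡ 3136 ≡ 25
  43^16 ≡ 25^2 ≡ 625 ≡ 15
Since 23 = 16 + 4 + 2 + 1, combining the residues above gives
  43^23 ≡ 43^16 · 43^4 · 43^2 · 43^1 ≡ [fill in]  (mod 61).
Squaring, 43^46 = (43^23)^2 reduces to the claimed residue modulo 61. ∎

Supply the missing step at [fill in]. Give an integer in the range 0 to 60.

30

Multiply the listed residues: 15 · 56 · 19 · 43 = 840 → 15960 → 686280.
Reducing modulo 61: 686280 = 11250·61 + 30, so 43^23 ≡ 30.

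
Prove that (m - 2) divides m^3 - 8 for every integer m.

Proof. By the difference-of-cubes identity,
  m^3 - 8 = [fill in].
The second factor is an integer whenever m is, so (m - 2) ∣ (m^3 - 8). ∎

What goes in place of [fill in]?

(m - 2)(m^2 + 2m + 4)

a^3 - b^3 = (a - b)(a^2 + ab + b^2). With a = m, b = 2:
m^3 - 8 = (m - 2)(m^2 + 2m + 4).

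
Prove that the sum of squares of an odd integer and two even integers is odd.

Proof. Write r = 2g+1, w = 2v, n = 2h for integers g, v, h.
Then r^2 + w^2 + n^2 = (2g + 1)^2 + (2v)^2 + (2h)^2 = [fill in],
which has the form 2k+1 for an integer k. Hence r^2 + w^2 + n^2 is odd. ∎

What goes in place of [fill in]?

2(2g^2 + 2g + 2h^2 + 2v^2) + 1

(2g + 1)^2 + (2v)^2 + (2h)^2 = 4g^2 + 4g + 4h^2 + 4v^2 + 1
= 2(2g^2 + 2g + 2h^2 + 2v^2) + 1.
Since 2g^2 + 2g + 2h^2 + 2v^2 is an integer, the sum of squares is of the form 2k+1 for an integer k.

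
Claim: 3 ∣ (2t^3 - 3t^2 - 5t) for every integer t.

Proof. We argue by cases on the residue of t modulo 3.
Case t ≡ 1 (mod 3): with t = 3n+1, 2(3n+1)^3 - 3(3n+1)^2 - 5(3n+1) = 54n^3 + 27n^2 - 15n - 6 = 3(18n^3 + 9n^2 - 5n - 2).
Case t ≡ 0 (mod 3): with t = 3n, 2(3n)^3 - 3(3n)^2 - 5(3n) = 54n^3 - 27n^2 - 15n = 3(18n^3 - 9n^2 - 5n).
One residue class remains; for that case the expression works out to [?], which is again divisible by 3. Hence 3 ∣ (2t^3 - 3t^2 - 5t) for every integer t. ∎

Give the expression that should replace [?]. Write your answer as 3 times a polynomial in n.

3(18n^3 + 27n^2 + 7n - 2)

The residues treated are {1, 0}, so the missing case is t ≡ 2 (mod 3); write t = 3n+2.
Then 2(3n+2)^3 - 3(3n+2)^2 - 5(3n+2) = 54n^3 + 81n^2 + 21n - 6 = 3(18n^3 + 27n^2 + 7n - 2).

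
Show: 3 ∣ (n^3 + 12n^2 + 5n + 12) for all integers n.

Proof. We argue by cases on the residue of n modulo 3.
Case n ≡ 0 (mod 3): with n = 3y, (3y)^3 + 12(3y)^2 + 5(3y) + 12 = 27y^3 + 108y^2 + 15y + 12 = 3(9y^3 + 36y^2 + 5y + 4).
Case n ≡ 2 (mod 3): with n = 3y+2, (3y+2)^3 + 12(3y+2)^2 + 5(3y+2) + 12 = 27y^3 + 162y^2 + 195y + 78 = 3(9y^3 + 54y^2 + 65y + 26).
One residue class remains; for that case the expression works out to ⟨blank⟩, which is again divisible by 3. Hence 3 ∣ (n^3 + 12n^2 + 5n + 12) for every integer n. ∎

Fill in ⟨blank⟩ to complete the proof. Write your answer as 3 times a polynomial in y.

3(9y^3 + 45y^2 + 32y + 10)

The residues treated are {0, 2}, so the missing case is n ≡ 1 (mod 3); write n = 3y+1.
Then (3y+1)^3 + 12(3y+1)^2 + 5(3y+1) + 12 = 27y^3 + 135y^2 + 96y + 30 = 3(9y^3 + 45y^2 + 32y + 10).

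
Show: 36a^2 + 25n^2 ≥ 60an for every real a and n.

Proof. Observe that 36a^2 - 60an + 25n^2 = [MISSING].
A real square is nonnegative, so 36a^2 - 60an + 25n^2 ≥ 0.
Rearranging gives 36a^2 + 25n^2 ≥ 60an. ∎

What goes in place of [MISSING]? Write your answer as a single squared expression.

(6a - 5n)^2

The leading and trailing coefficients are 6^2 and 5^2, and 60 = 2·6·5, so the trinomial is (6a - 5n)^2.
Hence 36a^2 - 60an + 25n^2 ≥ 0.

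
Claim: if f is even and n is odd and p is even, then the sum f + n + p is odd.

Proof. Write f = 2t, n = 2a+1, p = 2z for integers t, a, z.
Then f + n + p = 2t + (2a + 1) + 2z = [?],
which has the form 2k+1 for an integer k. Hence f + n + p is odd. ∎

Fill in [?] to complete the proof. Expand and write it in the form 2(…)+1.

2(a + t + z) + 1

Expanding: 2t + (2a + 1) + 2z = 2a + 2t + 2z + 1.
Every term except the constant is even, so this is 2(a + t + z) + 1,
and a + t + z ∈ ℤ gives the required form.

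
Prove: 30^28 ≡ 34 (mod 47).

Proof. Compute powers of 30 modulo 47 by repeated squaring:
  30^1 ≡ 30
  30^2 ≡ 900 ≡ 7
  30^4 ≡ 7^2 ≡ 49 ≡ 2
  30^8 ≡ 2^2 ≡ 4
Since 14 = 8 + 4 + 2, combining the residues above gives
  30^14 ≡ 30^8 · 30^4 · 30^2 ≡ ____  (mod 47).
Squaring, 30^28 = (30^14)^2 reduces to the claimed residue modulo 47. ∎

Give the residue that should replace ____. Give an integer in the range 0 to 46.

9

30^8 · 30^4 · 30^2 ≡ 4 · 2 · 7 = 56.
56 mod 47 = 9, so 30^14 ≡ 9 (mod 47).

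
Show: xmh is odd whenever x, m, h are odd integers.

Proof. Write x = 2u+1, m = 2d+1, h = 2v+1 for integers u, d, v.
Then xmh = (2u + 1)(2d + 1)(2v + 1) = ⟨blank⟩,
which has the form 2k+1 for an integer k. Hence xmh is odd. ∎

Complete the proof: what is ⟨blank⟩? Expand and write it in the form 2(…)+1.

Expanding: (2u + 1)(2d + 1)(2v + 1) = 8duv + 4du + 4dv + 2d + 4uv + 2u + 2v + 1.
Every term except the constant is even, so this is 2(4duv + 2du + 2dv + d + 2uv + u + v) + 1,
and 4duv + 2du + 2dv + d + 2uv + u + v ∈ ℤ gives the required form.

2(4duv + 2du + 2dv + d + 2uv + u + v) + 1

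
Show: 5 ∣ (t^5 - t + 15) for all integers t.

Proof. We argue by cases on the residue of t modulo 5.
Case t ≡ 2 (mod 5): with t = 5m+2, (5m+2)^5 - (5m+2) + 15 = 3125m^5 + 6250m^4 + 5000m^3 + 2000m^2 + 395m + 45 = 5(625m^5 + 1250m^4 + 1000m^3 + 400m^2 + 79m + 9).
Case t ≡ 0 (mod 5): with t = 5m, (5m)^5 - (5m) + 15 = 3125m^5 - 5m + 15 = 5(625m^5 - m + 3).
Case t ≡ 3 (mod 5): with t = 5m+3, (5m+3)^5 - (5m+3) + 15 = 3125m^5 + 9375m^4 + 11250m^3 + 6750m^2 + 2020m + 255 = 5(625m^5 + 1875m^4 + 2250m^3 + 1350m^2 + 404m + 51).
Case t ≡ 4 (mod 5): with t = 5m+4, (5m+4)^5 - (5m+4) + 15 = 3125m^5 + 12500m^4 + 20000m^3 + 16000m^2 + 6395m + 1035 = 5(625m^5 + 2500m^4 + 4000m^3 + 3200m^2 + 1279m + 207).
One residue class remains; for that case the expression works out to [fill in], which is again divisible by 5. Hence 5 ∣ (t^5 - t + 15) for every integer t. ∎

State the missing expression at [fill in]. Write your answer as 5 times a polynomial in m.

5(625m^5 + 625m^4 + 250m^3 + 50m^2 + 4m + 3)

The residues treated are {2, 0, 3, 4}, so the missing case is t ≡ 1 (mod 5); write t = 5m+1.
Then (5m+1)^5 - (5m+1) + 15 = 3125m^5 + 3125m^4 + 1250m^3 + 250m^2 + 20m + 15 = 5(625m^5 + 625m^4 + 250m^3 + 50m^2 + 4m + 3).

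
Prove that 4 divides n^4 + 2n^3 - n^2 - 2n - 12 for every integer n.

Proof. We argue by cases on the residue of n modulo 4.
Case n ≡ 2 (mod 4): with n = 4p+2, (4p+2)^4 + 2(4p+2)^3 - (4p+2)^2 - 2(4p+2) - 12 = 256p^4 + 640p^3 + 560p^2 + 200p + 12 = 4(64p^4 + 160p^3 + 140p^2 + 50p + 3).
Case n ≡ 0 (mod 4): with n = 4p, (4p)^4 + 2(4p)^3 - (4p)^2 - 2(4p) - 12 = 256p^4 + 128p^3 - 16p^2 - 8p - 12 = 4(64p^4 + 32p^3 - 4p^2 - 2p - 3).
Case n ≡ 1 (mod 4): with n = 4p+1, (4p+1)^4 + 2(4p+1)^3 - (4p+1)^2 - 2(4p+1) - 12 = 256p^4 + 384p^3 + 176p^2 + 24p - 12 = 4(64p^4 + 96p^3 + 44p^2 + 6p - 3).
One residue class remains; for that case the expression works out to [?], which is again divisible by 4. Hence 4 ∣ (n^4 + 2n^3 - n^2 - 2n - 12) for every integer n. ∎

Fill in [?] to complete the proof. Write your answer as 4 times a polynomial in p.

Only n ≡ 3 (mod 4) is unaccounted for. Put n = 4p+3:
(4p+3)^4 + 2(4p+3)^3 - (4p+3)^2 - 2(4p+3) - 12 expands to 256p^4 + 896p^3 + 1136p^2 + 616p + 108,
and factoring out 4 leaves 4(64p^4 + 224p^3 + 284p^2 + 154p + 27).

4(64p^4 + 224p^3 + 284p^2 + 154p + 27)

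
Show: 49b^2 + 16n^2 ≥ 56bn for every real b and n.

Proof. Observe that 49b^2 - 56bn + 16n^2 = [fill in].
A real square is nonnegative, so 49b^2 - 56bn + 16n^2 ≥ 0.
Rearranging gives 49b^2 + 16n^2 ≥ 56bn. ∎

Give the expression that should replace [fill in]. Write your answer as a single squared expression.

The leading and trailing coefficients are 7^2 and 4^2, and 56 = 2·7·4, so the trinomial is (7b - 4n)^2.
Hence 49b^2 - 56bn + 16n^2 ≥ 0.

(7b - 4n)^2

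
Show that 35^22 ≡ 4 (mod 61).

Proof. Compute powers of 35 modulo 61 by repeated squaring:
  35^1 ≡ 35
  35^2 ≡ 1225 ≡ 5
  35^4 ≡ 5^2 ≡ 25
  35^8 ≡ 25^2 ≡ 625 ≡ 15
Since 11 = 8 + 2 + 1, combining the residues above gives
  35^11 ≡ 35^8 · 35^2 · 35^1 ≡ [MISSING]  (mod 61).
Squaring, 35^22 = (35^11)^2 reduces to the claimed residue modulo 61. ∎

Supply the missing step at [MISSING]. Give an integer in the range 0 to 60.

2

35^8 · 35^2 · 35^1 ≡ 15 · 5 · 35 = 2625.
2625 mod 61 = 2, so 35^11 ≡ 2 (mod 61).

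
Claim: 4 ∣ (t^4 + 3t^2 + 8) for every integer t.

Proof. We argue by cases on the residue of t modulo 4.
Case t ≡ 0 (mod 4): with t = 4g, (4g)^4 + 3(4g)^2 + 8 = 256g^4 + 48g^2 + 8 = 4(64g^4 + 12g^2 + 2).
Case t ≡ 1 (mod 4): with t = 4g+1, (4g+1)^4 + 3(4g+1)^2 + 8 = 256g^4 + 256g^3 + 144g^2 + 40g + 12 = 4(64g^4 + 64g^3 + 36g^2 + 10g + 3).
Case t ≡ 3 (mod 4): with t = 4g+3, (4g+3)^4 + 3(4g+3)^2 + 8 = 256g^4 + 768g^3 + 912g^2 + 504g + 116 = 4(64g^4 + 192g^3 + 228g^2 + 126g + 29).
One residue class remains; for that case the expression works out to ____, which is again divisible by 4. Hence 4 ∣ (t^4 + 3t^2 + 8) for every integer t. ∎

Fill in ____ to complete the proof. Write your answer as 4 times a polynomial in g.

Only t ≡ 2 (mod 4) is unaccounted for. Put t = 4g+2:
(4g+2)^4 + 3(4g+2)^2 + 8 expands to 256g^4 + 512g^3 + 432g^2 + 176g + 36,
and factoring out 4 leaves 4(64g^4 + 128g^3 + 108g^2 + 44g + 9).

4(64g^4 + 128g^3 + 108g^2 + 44g + 9)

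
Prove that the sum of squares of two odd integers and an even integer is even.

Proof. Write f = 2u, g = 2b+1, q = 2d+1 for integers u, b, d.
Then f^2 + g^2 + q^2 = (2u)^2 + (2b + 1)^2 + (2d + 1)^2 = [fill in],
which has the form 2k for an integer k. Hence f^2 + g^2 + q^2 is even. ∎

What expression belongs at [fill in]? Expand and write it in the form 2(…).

2(2b^2 + 2b + 2d^2 + 2d + 2u^2 + 1)

Expanding: (2u)^2 + (2b + 1)^2 + (2d + 1)^2 = 4b^2 + 4b + 4d^2 + 4d + 4u^2 + 2.
Every term is even; pulling out the factor of 2 gives 2(2b^2 + 2b + 2d^2 + 2d + 2u^2 + 1).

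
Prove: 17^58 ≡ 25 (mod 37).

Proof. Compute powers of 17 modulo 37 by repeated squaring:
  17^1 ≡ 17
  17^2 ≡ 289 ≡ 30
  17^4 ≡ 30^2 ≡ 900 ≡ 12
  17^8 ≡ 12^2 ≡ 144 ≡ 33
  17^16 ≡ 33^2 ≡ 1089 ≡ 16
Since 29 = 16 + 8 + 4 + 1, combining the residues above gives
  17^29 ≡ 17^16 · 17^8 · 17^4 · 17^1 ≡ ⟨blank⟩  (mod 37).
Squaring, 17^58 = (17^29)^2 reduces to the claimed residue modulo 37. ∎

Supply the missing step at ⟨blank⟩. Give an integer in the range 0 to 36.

Multiply the listed residues: 16 · 33 · 12 · 17 = 528 → 6336 → 107712.
Reducing modulo 37: 107712 = 2911·37 + 5, so 17^29 ≡ 5.

5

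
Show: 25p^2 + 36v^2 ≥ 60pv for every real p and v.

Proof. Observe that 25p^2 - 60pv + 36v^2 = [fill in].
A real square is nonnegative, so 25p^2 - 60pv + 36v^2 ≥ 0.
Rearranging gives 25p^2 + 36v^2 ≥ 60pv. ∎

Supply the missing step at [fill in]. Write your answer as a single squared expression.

(5p - 6v)^2

The leading and trailing coefficients are 5^2 and 6^2, and 60 = 2·5·6, so the trinomial is (5p - 6v)^2.
Hence 25p^2 - 60pv + 36v^2 ≥ 0.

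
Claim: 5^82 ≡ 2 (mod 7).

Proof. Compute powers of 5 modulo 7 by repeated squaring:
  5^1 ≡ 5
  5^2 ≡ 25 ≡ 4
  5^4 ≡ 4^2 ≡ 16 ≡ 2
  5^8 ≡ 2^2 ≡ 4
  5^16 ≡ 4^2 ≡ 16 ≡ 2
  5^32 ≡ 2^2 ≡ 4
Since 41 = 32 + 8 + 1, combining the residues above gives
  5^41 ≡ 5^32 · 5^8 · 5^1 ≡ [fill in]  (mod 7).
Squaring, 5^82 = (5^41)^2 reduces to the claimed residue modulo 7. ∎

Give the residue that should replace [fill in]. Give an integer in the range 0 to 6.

5^32 · 5^8 · 5^1 ≡ 4 · 4 · 5 = 80.
80 mod 7 = 3, so 5^41 ≡ 3 (mod 7).

3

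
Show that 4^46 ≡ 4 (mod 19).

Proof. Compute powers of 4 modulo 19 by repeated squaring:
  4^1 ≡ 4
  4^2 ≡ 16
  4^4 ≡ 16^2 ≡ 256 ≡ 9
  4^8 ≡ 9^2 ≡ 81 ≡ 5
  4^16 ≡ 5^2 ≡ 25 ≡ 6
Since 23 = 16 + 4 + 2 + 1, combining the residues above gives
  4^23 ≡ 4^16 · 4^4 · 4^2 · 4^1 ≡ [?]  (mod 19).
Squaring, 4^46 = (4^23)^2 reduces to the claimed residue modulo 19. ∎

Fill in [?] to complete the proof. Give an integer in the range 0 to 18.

4^16 · 4^4 · 4^2 · 4^1 ≡ 6 · 9 · 16 · 4 = 3456.
3456 mod 19 = 17, so 4^23 ≡ 17 (mod 19).

17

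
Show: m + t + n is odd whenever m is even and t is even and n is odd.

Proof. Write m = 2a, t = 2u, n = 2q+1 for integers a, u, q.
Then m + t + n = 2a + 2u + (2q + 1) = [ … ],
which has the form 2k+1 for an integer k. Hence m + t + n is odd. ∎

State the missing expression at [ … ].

Expanding: 2a + 2u + (2q + 1) = 2a + 2q + 2u + 1.
Every term except the constant is even, so this is 2(a + q + u) + 1,
and a + q + u ∈ ℤ gives the required form.

2(a + q + u) + 1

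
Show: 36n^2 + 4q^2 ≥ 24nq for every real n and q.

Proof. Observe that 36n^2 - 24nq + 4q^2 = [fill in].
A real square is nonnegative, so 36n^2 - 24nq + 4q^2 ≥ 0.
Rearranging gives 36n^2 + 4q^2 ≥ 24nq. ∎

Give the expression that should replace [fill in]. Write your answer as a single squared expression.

(6n - 2q)^2

36n^2 - 24nq + 4q^2 is a perfect-square trinomial: the outer terms are (6n)^2 and (2q)^2, and the cross term is -2·6n·2q.
So 36n^2 - 24nq + 4q^2 = (6n - 2q)^2 ≥ 0.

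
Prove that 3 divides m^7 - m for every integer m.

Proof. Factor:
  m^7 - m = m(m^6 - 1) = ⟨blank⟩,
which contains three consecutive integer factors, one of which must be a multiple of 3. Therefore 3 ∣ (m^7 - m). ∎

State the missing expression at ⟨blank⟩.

(m - 1)m(m + 1)(m^4 + m^2 + 1)

m^6 - 1 = (m^2 - 1)(m^4 + m^2 + 1), and m^2 - 1 = (m-1)(m+1).
So m(m^6 - 1) = (m - 1)m(m + 1)(m^4 + m^2 + 1).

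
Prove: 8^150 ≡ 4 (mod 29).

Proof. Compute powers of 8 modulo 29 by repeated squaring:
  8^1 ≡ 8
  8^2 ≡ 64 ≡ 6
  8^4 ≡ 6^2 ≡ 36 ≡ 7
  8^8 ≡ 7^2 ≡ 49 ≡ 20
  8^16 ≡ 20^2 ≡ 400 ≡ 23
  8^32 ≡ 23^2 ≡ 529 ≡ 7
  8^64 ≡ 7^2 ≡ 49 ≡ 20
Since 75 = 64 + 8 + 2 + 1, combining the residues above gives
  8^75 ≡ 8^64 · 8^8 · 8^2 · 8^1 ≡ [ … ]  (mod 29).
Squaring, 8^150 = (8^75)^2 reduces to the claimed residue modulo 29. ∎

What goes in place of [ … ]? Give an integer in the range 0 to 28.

2

Multiply the listed residues: 20 · 20 · 6 · 8 = 400 → 2400 → 19200.
Reducing modulo 29: 19200 = 662·29 + 2, so 8^75 ≡ 2.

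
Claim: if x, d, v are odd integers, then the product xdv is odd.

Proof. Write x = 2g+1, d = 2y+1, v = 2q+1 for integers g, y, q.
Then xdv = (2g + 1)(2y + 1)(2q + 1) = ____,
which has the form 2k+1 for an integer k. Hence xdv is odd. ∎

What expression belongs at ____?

2(4gqy + 2gq + 2gy + g + 2qy + q + y) + 1

Expanding: (2g + 1)(2y + 1)(2q + 1) = 8gqy + 4gq + 4gy + 2g + 4qy + 2q + 2y + 1.
Every term except the constant is even, so this is 2(4gqy + 2gq + 2gy + g + 2qy + q + y) + 1,
and 4gqy + 2gq + 2gy + g + 2qy + q + y ∈ ℤ gives the required form.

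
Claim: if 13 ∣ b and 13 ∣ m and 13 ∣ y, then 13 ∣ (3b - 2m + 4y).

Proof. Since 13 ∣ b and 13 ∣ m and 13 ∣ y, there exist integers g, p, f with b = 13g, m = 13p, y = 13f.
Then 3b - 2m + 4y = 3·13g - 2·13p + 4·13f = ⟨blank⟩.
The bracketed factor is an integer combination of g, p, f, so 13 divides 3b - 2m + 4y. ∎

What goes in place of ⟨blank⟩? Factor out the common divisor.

Pull the common 13 out of every term: 3·13g - 2·13p + 4·13f = 13(4f + 3g - 2p).
4f + 3g - 2p is an integer, which exhibits the divisibility.

13(4f + 3g - 2p)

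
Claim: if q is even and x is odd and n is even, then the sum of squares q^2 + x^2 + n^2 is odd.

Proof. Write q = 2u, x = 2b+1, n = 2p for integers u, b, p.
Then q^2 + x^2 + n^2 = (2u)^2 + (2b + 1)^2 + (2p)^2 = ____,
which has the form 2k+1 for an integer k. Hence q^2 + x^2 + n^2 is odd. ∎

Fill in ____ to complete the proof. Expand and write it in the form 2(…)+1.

2(2b^2 + 2b + 2p^2 + 2u^2) + 1

Expanding: (2u)^2 + (2b + 1)^2 + (2p)^2 = 4b^2 + 4b + 4p^2 + 4u^2 + 1.
Every term except the constant is even, so this is 2(2b^2 + 2b + 2p^2 + 2u^2) + 1,
and 2b^2 + 2b + 2p^2 + 2u^2 ∈ ℤ gives the required form.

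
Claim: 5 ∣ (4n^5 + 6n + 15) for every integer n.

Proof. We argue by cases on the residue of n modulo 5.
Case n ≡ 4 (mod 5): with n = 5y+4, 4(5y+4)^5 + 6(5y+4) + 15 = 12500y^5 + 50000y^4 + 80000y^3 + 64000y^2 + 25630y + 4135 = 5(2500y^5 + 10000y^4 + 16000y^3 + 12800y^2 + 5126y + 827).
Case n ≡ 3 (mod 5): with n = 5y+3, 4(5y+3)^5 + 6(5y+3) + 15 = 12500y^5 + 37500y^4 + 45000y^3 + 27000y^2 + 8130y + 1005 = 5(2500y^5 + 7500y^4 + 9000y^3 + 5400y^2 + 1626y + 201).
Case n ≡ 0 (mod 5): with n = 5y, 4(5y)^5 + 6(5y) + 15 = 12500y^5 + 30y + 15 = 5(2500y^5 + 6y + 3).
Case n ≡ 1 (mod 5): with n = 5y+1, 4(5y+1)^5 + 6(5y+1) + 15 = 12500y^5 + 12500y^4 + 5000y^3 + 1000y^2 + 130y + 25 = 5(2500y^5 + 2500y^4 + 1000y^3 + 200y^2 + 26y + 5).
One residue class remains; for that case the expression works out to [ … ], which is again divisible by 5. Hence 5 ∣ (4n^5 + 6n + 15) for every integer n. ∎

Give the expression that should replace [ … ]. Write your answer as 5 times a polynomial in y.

5(2500y^5 + 5000y^4 + 4000y^3 + 1600y^2 + 326y + 31)

The residues treated are {4, 3, 0, 1}, so the missing case is n ≡ 2 (mod 5); write n = 5y+2.
Then 4(5y+2)^5 + 6(5y+2) + 15 = 12500y^5 + 25000y^4 + 20000y^3 + 8000y^2 + 1630y + 155 = 5(2500y^5 + 5000y^4 + 4000y^3 + 1600y^2 + 326y + 31).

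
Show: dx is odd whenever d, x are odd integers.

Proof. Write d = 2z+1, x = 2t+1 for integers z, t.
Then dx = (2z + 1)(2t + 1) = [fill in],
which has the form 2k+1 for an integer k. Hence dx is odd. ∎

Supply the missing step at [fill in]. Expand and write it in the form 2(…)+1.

Expanding: (2z + 1)(2t + 1) = 4tz + 2t + 2z + 1.
Every term except the constant is even, so this is 2(2tz + t + z) + 1,
and 2tz + t + z ∈ ℤ gives the required form.

2(2tz + t + z) + 1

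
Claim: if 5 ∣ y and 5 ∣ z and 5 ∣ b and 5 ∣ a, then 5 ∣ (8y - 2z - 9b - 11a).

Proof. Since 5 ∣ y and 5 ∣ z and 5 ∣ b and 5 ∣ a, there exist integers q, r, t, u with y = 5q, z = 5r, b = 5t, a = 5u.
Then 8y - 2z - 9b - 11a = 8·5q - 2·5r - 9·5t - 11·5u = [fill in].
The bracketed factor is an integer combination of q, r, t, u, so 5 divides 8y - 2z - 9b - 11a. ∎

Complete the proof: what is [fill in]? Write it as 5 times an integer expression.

Each term has a factor of 5: 8·5q - 2·5r - 9·5t - 11·5u = 5·(8q - 2r - 9t - 11u).
Since 8q - 2r - 9t - 11u is an integer, 5 ∣ (8y - 2z - 9b - 11a).

5(8q - 2r - 9t - 11u)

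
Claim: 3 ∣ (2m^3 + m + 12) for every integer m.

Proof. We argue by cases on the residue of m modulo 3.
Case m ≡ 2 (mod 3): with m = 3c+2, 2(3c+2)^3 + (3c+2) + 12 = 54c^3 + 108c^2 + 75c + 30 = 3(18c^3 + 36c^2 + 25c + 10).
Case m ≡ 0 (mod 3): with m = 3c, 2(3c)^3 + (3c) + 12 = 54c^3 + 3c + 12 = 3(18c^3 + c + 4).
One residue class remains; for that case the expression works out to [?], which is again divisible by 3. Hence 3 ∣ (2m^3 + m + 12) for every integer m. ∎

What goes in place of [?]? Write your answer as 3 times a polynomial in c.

The residues treated are {2, 0}, so the missing case is m ≡ 1 (mod 3); write m = 3c+1.
Then 2(3c+1)^3 + (3c+1) + 12 = 54c^3 + 54c^2 + 21c + 15 = 3(18c^3 + 18c^2 + 7c + 5).

3(18c^3 + 18c^2 + 7c + 5)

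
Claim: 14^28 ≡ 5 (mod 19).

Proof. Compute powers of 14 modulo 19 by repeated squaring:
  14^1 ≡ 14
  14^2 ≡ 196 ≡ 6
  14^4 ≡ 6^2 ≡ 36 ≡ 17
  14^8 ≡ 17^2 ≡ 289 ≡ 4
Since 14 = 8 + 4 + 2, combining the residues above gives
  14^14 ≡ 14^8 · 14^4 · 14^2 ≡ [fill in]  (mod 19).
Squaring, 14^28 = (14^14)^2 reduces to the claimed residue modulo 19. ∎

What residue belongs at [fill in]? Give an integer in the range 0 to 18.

9

Multiply the listed residues: 4 · 17 · 6 = 68 → 408.
Reducing modulo 19: 408 = 21·19 + 9, so 14^14 ≡ 9.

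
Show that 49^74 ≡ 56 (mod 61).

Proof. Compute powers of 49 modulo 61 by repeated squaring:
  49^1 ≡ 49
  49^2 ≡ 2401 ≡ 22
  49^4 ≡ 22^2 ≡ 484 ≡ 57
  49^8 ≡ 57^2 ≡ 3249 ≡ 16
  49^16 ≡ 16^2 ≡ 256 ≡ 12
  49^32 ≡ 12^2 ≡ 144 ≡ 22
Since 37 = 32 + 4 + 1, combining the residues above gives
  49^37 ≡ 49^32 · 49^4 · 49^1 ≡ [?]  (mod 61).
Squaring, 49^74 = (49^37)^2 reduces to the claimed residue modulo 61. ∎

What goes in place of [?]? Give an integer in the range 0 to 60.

19

Multiply the listed residues: 22 · 57 · 49 = 1254 → 61446.
Reducing modulo 61: 61446 = 1007·61 + 19, so 49^37 ≡ 19.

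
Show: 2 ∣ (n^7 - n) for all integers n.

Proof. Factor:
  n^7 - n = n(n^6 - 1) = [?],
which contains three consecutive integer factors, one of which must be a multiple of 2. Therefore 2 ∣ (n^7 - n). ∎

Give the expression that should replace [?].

n^6 - 1 = (n^2 - 1)(n^4 + n^2 + 1), and n^2 - 1 = (n-1)(n+1).
So n(n^6 - 1) = (n - 1)n(n + 1)(n^4 + n^2 + 1).

(n - 1)n(n + 1)(n^4 + n^2 + 1)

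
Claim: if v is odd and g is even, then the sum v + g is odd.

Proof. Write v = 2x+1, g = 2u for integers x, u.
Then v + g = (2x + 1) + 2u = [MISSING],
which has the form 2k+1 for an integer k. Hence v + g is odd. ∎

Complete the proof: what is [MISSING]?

2(u + x) + 1

Expanding: (2x + 1) + 2u = 2u + 2x + 1.
Every term except the constant is even, so this is 2(u + x) + 1,
and u + x ∈ ℤ gives the required form.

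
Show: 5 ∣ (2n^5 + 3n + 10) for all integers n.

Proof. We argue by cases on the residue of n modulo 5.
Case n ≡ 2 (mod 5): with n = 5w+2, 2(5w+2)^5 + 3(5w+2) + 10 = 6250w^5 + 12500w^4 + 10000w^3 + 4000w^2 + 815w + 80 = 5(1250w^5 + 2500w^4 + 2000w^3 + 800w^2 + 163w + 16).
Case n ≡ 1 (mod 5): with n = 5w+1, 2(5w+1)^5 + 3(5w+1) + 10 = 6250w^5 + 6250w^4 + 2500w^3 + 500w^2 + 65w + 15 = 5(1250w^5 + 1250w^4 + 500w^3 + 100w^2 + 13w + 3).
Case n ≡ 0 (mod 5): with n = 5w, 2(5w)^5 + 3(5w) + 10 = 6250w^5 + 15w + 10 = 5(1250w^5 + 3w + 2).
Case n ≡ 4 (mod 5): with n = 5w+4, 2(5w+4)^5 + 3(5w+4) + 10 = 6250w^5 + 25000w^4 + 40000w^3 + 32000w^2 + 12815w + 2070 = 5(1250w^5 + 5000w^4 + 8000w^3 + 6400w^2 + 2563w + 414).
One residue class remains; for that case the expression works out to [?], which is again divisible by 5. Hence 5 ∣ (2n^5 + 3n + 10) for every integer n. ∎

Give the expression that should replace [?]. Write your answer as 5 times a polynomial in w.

5(1250w^5 + 3750w^4 + 4500w^3 + 2700w^2 + 813w + 101)

The residues treated are {2, 1, 0, 4}, so the missing case is n ≡ 3 (mod 5); write n = 5w+3.
Then 2(5w+3)^5 + 3(5w+3) + 10 = 6250w^5 + 18750w^4 + 22500w^3 + 13500w^2 + 4065w + 505 = 5(1250w^5 + 3750w^4 + 4500w^3 + 2700w^2 + 813w + 101).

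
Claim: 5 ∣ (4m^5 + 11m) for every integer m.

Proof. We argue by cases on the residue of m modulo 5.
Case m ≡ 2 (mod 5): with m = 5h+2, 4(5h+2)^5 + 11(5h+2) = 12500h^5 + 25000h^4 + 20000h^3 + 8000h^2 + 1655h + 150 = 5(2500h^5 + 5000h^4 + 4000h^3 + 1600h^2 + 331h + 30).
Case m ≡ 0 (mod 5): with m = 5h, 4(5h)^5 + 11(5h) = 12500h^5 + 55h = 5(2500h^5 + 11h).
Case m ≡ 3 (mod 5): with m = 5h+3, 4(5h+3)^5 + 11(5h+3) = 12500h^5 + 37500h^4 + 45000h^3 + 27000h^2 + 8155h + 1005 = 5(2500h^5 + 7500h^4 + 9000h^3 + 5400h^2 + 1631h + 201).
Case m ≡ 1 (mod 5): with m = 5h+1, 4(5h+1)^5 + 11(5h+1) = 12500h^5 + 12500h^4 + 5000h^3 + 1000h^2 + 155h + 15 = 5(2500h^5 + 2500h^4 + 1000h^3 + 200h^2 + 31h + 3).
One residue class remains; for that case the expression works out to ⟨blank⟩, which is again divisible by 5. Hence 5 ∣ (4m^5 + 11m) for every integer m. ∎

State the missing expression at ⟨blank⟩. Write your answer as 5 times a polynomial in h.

5(2500h^5 + 10000h^4 + 16000h^3 + 12800h^2 + 5131h + 828)

The residues treated are {2, 0, 3, 1}, so the missing case is m ≡ 4 (mod 5); write m = 5h+4.
Then 4(5h+4)^5 + 11(5h+4) = 12500h^5 + 50000h^4 + 80000h^3 + 64000h^2 + 25655h + 4140 = 5(2500h^5 + 10000h^4 + 16000h^3 + 12800h^2 + 5131h + 828).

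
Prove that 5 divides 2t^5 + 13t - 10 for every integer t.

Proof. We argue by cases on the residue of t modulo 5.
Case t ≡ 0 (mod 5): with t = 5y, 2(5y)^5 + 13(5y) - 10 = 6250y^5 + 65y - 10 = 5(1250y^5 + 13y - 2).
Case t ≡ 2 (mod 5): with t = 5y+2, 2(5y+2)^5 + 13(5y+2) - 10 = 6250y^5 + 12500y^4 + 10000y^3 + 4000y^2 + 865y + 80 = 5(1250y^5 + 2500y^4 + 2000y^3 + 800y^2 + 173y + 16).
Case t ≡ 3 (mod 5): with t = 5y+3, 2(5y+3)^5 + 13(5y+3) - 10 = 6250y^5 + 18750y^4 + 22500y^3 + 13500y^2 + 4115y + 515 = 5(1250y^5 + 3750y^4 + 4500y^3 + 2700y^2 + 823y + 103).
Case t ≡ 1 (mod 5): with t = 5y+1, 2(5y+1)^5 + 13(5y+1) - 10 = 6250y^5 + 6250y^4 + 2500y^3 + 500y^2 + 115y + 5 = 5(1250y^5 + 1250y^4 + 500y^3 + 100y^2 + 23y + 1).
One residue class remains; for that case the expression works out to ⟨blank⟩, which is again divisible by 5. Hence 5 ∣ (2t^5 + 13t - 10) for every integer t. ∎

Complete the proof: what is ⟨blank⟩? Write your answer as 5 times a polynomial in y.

Only t ≡ 4 (mod 5) is unaccounted for. Put t = 5y+4:
2(5y+4)^5 + 13(5y+4) - 10 expands to 6250y^5 + 25000y^4 + 40000y^3 + 32000y^2 + 12865y + 2090,
and factoring out 5 leaves 5(1250y^5 + 5000y^4 + 8000y^3 + 6400y^2 + 2573y + 418).

5(1250y^5 + 5000y^4 + 8000y^3 + 6400y^2 + 2573y + 418)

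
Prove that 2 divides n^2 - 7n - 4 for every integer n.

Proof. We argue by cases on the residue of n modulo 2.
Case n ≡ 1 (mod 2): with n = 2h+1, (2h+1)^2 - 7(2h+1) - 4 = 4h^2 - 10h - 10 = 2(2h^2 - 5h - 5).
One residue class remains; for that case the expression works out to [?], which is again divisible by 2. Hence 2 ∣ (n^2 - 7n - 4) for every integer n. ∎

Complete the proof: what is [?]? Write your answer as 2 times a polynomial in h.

2(2h^2 - 7h - 2)

The residues treated are {1}, so the missing case is n ≡ 0 (mod 2); write n = 2h.
Then (2h)^2 - 7(2h) - 4 = 4h^2 - 14h - 4 = 2(2h^2 - 7h - 2).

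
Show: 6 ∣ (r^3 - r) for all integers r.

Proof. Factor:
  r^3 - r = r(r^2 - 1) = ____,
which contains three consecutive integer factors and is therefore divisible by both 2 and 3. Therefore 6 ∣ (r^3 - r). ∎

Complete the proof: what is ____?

r(r^2 - 1) = r(r - 1)(r + 1) = (r - 1)r(r + 1).
These three factors are consecutive integers, so their product is divisible by 6.

(r - 1)r(r + 1)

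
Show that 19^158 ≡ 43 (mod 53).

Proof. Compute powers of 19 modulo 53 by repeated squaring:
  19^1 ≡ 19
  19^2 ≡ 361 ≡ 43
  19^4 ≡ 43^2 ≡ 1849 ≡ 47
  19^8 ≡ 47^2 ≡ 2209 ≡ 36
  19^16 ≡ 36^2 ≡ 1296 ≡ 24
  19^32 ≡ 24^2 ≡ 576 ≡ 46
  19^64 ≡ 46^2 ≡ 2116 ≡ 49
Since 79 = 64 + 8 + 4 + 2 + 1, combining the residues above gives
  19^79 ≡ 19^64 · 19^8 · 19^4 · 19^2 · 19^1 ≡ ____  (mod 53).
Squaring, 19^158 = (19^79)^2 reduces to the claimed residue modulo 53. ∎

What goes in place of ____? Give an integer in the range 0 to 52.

19^64 · 19^8 · 19^4 · 19^2 · 19^1 ≡ 49 · 36 · 47 · 43 · 19 = 67735836.
67735836 mod 53 = 34, so 19^79 ≡ 34 (mod 53).

34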